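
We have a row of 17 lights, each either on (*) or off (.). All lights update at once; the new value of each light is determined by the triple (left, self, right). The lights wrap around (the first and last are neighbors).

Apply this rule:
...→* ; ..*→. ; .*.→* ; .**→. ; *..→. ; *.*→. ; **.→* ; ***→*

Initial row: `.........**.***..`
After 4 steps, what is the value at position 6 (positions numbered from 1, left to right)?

********..*..**.*
********..*...*..
.*******..*.*.*..
..******..*.*.*.*
position 6 holds *

*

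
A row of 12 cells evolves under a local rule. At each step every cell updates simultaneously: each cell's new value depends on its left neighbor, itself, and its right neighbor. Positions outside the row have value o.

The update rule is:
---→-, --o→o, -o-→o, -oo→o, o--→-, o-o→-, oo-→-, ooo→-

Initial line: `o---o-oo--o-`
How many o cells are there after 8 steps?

5

step 1: ---oo-o--oo-
step 2: --oo--o-oo--
step 3: -oo--oo-o--o
step 4: -o--oo--o-oo
step 5: -o-oo--oo-o-
step 6: -o-o--oo--o-
step 7: -o-o-oo--oo-
step 8: -o-o-o--oo--
count of o: 5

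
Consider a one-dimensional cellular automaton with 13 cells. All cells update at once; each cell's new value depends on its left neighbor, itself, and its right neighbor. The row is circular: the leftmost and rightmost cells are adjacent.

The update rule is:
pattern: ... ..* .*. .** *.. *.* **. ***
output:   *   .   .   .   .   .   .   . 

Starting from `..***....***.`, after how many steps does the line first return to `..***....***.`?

step 1: *.....**.....
step 2: ..***....***.

2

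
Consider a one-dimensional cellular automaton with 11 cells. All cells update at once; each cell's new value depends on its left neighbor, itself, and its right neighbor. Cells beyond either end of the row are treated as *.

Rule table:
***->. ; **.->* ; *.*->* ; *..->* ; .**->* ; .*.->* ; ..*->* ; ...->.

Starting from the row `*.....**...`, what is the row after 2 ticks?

tick 1: **...****.*
tick 2: .**.**..***

.**.**..***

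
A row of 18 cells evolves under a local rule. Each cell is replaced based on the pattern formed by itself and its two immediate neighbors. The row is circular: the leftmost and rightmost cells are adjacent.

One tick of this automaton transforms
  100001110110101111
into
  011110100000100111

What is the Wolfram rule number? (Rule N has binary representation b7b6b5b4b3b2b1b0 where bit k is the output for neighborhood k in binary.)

position 6: 111 → 1  (bit 7 = 1)
position 0: 110 → 0  (bit 6 = 0)
position 8: 101 → 0  (bit 5 = 0)
position 1: 100 → 1  (bit 4 = 1)
position 5: 011 → 0  (bit 3 = 0)
position 12: 010 → 1  (bit 2 = 1)
position 4: 001 → 1  (bit 1 = 1)
position 2: 000 → 1  (bit 0 = 1)
bits b7..b0 = 10010111 = 151

151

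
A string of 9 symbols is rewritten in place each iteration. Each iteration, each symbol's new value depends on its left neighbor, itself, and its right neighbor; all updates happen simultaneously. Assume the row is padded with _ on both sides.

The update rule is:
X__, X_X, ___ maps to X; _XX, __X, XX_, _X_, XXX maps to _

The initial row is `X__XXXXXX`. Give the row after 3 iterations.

_X_______
__XXXXXXX
X________

X________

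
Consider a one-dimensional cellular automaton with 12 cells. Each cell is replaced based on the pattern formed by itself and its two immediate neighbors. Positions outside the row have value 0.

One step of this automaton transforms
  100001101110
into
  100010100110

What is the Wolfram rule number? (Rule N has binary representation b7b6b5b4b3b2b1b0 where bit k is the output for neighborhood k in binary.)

198

position 9: 111 → 1  (bit 7 = 1)
position 6: 110 → 1  (bit 6 = 1)
position 7: 101 → 0  (bit 5 = 0)
position 1: 100 → 0  (bit 4 = 0)
position 5: 011 → 0  (bit 3 = 0)
position 0: 010 → 1  (bit 2 = 1)
position 4: 001 → 1  (bit 1 = 1)
position 2: 000 → 0  (bit 0 = 0)
bits b7..b0 = 11000110 = 198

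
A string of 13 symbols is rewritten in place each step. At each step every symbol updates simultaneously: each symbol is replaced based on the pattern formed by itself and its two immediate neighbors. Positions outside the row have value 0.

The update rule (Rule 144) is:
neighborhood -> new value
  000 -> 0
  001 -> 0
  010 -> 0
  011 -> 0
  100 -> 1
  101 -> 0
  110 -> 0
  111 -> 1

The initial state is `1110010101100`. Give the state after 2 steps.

0101000000010
0000100000001

0000100000001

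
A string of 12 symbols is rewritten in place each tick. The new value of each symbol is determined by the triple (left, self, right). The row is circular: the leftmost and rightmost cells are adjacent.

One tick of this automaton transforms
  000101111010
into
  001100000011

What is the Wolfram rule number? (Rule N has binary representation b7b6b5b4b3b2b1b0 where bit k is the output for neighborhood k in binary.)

position 6: 111 → 0  (bit 7 = 0)
position 8: 110 → 0  (bit 6 = 0)
position 4: 101 → 0  (bit 5 = 0)
position 11: 100 → 1  (bit 4 = 1)
position 5: 011 → 0  (bit 3 = 0)
position 3: 010 → 1  (bit 2 = 1)
position 2: 001 → 1  (bit 1 = 1)
position 0: 000 → 0  (bit 0 = 0)
bits b7..b0 = 00010110 = 22

22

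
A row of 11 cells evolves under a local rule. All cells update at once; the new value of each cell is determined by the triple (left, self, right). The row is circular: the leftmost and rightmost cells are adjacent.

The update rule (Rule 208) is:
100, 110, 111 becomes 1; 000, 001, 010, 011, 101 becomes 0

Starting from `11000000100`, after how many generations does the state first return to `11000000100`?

11

generation 1: 01100000010
generation 2: 00110000001
generation 3: 10011000000
generation 4: 01001100000
generation 5: 00100110000
generation 6: 00010011000
generation 7: 00001001100
generation 8: 00000100110
generation 9: 00000010011
generation 10: 10000001001
generation 11: 11000000100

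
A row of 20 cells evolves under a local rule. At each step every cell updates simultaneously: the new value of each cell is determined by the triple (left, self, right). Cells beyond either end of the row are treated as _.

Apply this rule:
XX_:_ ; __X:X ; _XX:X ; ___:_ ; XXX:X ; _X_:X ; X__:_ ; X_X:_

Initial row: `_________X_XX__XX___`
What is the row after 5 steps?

____XX__XX__XX______

________XX_X__XX____
_______XX__X_XX_____
______XX__XX_X______
_____XX__XX__X______
____XX__XX__XX______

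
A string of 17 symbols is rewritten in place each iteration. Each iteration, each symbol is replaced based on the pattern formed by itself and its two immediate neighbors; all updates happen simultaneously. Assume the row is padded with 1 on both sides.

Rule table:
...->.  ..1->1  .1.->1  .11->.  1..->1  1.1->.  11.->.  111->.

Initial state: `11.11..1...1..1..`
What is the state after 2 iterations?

.....1111.1111111
1...1............

1...1............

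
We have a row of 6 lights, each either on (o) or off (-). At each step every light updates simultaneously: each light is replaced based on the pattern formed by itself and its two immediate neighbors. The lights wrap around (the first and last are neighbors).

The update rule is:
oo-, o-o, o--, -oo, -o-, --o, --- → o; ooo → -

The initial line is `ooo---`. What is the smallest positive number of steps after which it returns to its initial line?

o-oooo
ooo---

2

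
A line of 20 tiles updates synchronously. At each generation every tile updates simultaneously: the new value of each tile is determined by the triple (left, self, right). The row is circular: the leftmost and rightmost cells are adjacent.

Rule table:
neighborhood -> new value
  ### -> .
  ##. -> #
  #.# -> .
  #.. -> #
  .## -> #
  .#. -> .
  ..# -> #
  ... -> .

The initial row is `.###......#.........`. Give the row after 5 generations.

##.##....#.#........
##.###..#...#......#
.#.#.###.#.#.#....##
.....#.#......#..###
#...#...#....#.###.#

#...#...#....#.###.#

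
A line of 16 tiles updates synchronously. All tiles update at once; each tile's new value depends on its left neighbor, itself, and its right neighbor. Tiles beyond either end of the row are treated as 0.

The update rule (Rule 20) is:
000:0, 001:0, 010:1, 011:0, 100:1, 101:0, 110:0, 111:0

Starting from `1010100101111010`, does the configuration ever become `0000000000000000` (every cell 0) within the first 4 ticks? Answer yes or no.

no

1010110100000011
1010000110000000
1011000001000000
1000100001100000
tick 4 is 1000100001100000, still not uniform 0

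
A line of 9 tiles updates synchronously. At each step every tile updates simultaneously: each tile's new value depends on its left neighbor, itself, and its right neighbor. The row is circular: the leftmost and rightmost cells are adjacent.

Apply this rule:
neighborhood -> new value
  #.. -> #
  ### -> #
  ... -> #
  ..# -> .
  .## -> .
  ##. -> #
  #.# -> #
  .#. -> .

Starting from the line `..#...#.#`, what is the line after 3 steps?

#.#..##..

#..##..#.
.#..##..#
#.#..##..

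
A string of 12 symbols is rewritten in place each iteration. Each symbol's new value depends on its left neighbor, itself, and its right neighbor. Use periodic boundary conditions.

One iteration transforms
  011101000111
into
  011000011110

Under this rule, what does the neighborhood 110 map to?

0

At position 3 the neighborhood is 110; the next row has 0 there.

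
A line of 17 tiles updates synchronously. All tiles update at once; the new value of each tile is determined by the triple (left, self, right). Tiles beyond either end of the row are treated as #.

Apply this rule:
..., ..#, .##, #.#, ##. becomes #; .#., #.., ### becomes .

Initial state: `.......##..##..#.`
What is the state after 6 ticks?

tick 1: .########.###.#.#
tick 2: ##......###.##.##
tick 3: .#.######.######.
tick 4: #.##....###....##
tick 5: ####.####.#.####.
tick 6: ...###..##.##..##

...###..##.##..##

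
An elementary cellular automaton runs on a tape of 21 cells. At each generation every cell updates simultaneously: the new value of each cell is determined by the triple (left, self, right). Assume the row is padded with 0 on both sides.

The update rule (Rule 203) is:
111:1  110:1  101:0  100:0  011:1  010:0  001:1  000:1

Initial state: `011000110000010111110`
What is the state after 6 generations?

111011110111100111110
111011110111101111110
111011110111101111110  (fixed point — unchanged through generation 6)

111011110111101111110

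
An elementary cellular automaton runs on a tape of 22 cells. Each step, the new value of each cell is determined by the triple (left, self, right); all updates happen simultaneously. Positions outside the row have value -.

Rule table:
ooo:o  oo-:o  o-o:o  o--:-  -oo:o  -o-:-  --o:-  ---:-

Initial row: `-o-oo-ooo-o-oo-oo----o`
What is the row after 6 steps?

--ooooooooooooooo-----

step 1: --oooooooo-oooooo-----
step 2: --ooooooooooooooo-----
step 3: --ooooooooooooooo-----  (fixed point — unchanged through step 6)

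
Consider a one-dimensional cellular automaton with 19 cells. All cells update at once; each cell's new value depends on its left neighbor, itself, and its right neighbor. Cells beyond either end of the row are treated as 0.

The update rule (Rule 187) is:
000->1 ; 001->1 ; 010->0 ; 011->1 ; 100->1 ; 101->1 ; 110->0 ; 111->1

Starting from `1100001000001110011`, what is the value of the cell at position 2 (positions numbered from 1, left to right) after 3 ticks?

1011110111111101110
0111101111111011101
1111011111110111010
position 2 holds 1

1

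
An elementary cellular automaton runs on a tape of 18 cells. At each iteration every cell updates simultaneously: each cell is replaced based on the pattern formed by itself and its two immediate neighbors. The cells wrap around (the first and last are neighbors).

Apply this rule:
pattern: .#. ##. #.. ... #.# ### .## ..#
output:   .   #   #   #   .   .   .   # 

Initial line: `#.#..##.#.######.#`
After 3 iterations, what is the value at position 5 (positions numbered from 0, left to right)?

iteration 1: #..##.#........#..
iteration 2: .##.#..########.##
iteration 3: ..#..##.......#..#
position 5 holds #

#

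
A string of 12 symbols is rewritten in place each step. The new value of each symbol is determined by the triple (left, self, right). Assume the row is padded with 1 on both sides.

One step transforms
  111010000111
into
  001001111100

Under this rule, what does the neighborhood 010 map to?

0

At position 4 the neighborhood is 010; the next row has 0 there.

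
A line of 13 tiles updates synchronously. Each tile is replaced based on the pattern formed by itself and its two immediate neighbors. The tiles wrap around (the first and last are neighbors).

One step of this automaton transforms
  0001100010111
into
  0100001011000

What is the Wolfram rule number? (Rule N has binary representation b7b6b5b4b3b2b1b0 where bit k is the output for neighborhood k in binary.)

position 11: 111 → 0  (bit 7 = 0)
position 4: 110 → 0  (bit 6 = 0)
position 9: 101 → 1  (bit 5 = 1)
position 0: 100 → 0  (bit 4 = 0)
position 3: 011 → 0  (bit 3 = 0)
position 8: 010 → 1  (bit 2 = 1)
position 2: 001 → 0  (bit 1 = 0)
position 1: 000 → 1  (bit 0 = 1)
bits b7..b0 = 00100101 = 37

37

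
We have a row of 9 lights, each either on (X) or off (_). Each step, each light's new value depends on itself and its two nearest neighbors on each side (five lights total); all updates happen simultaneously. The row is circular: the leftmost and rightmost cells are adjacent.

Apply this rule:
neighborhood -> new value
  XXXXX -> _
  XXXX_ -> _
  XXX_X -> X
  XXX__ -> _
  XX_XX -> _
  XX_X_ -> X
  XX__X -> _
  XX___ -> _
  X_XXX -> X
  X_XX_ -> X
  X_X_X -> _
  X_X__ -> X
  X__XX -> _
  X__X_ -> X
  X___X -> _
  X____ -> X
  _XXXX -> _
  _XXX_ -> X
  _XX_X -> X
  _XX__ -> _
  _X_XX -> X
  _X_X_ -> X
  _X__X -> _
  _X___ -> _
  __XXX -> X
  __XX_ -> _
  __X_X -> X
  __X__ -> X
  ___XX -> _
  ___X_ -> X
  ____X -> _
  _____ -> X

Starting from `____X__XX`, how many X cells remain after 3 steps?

_X_XX____
XXXX__XX_
X______X_
count of X: 2

2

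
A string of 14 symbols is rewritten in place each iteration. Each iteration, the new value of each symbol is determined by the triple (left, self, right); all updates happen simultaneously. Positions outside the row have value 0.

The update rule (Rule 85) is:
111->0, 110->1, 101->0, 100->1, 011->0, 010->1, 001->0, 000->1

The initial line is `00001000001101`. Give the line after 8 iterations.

00110101010101

11101111100101
00100000110101
10111110010101
10000011010101
11111001010101
00001101010101
11100101010101
00110101010101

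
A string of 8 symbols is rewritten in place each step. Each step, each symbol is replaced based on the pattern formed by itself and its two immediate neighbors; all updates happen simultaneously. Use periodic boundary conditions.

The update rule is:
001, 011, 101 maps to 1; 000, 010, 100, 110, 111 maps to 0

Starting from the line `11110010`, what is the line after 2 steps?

10000101
00001011

00001011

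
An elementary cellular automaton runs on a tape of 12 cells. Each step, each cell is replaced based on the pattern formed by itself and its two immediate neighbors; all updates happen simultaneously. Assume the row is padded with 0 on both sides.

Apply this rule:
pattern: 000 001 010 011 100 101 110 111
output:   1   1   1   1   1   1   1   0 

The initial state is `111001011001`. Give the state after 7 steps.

101111111111

101111111111
111000000001
101111111111  (repeats step 1; period 2)
step 7: 101111111111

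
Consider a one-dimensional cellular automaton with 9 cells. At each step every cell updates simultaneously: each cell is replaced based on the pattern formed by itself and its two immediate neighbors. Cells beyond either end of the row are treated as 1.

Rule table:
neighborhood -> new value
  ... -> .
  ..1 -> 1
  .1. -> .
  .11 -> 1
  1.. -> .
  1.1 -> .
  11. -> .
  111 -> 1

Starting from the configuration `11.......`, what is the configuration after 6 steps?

...111111

1.......1
.......11
......111
.....1111
....11111
...111111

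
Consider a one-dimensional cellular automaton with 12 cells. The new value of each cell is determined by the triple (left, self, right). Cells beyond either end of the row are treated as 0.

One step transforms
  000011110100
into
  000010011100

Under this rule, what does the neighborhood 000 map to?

0

At position 0 the neighborhood is 000; the next row has 0 there.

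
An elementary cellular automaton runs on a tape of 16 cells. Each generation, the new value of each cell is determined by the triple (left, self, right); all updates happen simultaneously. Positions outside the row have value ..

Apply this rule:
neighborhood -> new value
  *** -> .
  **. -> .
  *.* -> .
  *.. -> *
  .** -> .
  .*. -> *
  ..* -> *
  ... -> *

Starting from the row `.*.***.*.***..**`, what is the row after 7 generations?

**..........**..

**.....*....**..
..**********..**
**..........**..
..**********..**  (repeats generation 2; period 2)
generation 7: **..........**..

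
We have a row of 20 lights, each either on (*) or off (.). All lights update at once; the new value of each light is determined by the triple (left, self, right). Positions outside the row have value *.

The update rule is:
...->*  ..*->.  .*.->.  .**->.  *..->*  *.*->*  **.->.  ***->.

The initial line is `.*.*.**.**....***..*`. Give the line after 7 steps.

*.*.*..*..***....*..
.*.*.*..*....***..*.
*.*.*.*..***....*..*
.*.*.*.*....***..*..
*.*.*.*.***....*..*.
.*.*.*.*...***..*..*
*.*.*.*.**....*..*..

*.*.*.*.**....*..*..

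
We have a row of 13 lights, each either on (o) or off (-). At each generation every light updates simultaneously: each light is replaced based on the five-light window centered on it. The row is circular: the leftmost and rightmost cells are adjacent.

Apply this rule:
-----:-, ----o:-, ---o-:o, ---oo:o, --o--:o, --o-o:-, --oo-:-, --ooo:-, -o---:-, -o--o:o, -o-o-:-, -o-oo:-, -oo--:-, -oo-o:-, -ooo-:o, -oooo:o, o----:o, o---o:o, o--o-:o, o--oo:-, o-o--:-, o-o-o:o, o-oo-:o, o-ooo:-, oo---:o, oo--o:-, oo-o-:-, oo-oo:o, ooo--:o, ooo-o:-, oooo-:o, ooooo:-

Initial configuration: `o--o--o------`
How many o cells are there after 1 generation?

9

ooooooo-o---o
count of o: 9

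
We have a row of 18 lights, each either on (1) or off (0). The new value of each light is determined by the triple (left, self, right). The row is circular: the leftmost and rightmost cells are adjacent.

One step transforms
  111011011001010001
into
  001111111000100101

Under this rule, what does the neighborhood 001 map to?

At position 10 the neighborhood is 001; the next row has 0 there.

0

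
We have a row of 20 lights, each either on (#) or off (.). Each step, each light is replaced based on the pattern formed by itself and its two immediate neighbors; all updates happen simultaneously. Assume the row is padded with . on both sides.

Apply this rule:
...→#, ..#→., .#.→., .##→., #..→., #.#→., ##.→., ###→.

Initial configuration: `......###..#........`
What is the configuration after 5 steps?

#####........#######
......######........
#####........#######  (repeats step 1; period 2)
step 5: #####........#######

#####........#######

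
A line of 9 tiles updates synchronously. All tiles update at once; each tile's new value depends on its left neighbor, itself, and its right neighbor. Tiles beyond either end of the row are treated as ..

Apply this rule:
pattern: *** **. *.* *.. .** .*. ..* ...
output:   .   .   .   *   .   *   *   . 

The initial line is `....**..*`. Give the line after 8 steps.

...*..***
..****...
.*....*..
***..***.
...**...*
..*..*.**
.*****...
*.....*..

*.....*..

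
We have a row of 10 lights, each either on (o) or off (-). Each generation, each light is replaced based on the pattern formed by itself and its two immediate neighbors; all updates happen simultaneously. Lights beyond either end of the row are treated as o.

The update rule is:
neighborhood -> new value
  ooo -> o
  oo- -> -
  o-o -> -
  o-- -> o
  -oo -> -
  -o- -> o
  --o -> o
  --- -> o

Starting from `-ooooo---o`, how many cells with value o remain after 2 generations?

--ooo-ooo-
oo-o---o--
count of o: 4

4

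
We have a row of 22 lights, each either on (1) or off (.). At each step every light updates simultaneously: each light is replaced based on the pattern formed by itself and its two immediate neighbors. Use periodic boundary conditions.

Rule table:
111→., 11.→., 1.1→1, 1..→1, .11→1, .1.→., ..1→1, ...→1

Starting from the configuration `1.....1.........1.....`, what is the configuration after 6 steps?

..11....11........11..

.11111.111111111.11111
11....11........11....
1.11111.111111111.1111
.11....11........11...
11.11111.111111111.111
..11....11........11..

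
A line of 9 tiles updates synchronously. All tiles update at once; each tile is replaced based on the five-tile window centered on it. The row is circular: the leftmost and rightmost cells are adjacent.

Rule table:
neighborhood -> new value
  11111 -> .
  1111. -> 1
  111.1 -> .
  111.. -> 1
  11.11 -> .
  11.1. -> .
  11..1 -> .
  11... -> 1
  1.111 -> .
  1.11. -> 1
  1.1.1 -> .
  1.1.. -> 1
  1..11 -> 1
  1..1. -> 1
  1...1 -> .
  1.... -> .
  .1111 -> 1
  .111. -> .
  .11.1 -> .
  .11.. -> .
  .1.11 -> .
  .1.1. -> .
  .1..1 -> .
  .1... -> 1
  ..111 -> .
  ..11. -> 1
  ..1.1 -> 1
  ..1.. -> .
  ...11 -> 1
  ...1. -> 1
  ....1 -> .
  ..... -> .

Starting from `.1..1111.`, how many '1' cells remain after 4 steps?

4

step 1: 1..1.111.
step 2: 1.11.....
step 3: 1.1.1...1
step 4: ....11.11
count of 1: 4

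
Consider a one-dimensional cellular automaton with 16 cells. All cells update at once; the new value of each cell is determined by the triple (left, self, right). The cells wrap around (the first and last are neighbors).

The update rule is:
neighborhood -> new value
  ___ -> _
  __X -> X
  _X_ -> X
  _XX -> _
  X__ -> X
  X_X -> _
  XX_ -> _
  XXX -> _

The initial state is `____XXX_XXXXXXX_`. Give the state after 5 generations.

___X___X___X___X

generation 1: ___X___________X
generation 2: X_XXX_________XX
generation 3: _____X_______X__
generation 4: ____XXX_____XXX_
generation 5: ___X___X___X___X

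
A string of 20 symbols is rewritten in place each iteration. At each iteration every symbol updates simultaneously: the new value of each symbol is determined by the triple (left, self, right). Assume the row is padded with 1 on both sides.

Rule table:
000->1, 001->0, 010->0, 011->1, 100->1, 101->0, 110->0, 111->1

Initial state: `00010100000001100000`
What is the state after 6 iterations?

11111010000000101100

iteration 1: 11000011111101011110
iteration 2: 10111011111000011100
iteration 3: 00110011110111011010
iteration 4: 10101011100110010000
iteration 5: 00000011010101001110
iteration 6: 11111010000000101100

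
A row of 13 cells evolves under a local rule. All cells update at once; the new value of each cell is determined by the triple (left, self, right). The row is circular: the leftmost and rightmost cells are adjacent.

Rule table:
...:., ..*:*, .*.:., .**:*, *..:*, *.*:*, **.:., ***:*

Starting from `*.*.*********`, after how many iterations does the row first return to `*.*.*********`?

.*.**********
*.**********.
.**********.*
**********.*.
*********.*.*
********.*.**
*******.*.***
******.*.****
*****.*.*****
****.*.******
***.*.*******
**.*.********
*.*.*********

13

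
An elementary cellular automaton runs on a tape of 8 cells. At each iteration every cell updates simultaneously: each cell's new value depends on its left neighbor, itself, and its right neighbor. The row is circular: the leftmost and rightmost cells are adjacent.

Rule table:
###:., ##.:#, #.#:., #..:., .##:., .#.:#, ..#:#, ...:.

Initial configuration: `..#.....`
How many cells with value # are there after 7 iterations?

4

.##.....
#.#.....
#.#....#
#.#...#.
#.#..##.
#.#.#.#.
#.#.#.#.
count of #: 4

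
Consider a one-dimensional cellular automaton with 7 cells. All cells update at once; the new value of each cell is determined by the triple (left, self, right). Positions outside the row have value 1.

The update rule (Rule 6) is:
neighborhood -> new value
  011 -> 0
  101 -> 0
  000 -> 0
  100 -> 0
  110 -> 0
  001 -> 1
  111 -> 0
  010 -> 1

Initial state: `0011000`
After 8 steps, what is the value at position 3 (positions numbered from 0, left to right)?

1

0100001
0100010
0100110
0101000
0101001
0101010
0101010  (fixed point — unchanged through step 8)
position 3 holds 1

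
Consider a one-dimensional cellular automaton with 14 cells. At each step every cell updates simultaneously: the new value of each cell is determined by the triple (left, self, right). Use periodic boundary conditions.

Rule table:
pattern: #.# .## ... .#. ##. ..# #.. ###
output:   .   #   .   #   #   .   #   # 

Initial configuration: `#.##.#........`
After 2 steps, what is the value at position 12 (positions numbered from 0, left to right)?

.

step 1: #.##.##.......
step 2: #.##.###......
position 12 holds .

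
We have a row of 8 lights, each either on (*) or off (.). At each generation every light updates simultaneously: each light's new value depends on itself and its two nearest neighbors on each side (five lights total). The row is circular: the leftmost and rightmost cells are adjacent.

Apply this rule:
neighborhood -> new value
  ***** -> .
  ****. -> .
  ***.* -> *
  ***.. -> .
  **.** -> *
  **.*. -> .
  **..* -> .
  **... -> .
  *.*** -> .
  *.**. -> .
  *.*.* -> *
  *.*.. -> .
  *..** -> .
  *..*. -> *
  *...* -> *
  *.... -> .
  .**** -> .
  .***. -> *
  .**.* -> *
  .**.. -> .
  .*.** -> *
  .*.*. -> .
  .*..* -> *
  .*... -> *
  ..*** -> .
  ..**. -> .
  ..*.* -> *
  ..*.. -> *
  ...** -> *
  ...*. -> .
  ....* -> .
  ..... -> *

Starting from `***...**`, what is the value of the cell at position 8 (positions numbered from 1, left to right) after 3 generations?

*

....**..
**.*....
.*..*..*
position 8 holds *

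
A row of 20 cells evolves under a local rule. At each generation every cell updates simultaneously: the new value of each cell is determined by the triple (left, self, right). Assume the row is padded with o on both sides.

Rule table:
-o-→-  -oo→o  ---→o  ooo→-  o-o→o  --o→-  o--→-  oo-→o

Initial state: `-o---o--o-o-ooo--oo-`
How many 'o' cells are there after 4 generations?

generation 1: o--o-----o-oo-o--ooo
generation 2: o----ooo--oooo---o--
generation 3: o-oo-o-o--o--o-o----
generation 4: ooooo-o-------o--oo-
count of o: 9

9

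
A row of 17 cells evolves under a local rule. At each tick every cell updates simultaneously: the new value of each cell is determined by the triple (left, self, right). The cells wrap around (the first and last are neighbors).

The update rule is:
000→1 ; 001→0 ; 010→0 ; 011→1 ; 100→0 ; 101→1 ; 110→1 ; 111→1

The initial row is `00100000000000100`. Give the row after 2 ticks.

10001111111110001
10101111111110101

10101111111110101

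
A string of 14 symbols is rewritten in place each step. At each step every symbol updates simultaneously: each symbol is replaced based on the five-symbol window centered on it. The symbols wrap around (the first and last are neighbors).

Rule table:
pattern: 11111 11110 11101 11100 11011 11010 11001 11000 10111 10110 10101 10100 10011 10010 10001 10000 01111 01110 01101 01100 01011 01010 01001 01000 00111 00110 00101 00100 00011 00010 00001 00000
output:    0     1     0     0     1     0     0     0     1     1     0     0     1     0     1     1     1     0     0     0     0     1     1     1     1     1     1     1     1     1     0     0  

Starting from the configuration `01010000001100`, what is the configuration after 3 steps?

10110011000111

11101100011001
11011001110011
10110011000111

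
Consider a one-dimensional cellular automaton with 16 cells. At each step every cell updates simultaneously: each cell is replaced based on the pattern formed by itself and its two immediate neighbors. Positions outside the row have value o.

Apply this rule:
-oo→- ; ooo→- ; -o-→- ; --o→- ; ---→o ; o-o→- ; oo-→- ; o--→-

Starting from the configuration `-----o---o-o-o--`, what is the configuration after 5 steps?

-ooo---o--------
-----o---oooooo-
-ooo---o--------  (repeats step 1; period 2)
step 5: -ooo---o--------

-ooo---o--------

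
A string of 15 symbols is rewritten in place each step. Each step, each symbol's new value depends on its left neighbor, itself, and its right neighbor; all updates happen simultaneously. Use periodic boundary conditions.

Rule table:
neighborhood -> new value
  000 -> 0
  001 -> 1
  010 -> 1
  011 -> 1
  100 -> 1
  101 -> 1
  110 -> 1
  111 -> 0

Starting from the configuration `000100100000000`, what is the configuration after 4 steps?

001111110000000
011000011000000
111100111100000
100111100110001

100111100110001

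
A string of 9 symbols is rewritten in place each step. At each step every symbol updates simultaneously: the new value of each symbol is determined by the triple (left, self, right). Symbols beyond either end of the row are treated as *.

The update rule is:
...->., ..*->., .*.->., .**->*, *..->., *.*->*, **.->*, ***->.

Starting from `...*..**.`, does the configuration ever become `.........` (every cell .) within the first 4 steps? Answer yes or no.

......***
......*..
.........
all cells are . at step 3

yes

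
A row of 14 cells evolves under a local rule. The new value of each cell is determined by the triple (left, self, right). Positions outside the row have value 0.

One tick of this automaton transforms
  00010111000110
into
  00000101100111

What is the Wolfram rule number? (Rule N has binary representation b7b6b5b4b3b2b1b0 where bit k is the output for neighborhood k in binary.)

position 6: 111 → 0  (bit 7 = 0)
position 7: 110 → 1  (bit 6 = 1)
position 4: 101 → 0  (bit 5 = 0)
position 8: 100 → 1  (bit 4 = 1)
position 5: 011 → 1  (bit 3 = 1)
position 3: 010 → 0  (bit 2 = 0)
position 2: 001 → 0  (bit 1 = 0)
position 0: 000 → 0  (bit 0 = 0)
bits b7..b0 = 01011000 = 88

88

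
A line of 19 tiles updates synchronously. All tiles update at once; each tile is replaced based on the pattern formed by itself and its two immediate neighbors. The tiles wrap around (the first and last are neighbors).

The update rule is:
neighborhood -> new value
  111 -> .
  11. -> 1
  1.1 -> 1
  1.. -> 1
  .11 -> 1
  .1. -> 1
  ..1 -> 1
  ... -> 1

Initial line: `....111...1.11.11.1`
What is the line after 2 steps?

....111............

11111.1111111111111
....111............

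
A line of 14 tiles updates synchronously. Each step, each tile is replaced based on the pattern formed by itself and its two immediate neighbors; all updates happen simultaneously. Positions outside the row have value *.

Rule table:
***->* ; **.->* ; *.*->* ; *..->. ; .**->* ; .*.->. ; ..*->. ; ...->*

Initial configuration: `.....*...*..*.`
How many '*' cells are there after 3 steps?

.***...*.....*
****.*...***.*
*****..*.*****
count of *: 11

11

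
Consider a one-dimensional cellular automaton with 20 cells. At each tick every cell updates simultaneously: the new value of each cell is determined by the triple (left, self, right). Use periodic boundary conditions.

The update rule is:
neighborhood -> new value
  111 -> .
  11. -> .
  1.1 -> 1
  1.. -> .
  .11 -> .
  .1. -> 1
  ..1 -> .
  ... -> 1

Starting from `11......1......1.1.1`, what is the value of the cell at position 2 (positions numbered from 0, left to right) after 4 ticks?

...1111.1.1111.1111.
11.....111....1.....
...111.....11.1.111.
11.....111...111....
position 2 holds .

.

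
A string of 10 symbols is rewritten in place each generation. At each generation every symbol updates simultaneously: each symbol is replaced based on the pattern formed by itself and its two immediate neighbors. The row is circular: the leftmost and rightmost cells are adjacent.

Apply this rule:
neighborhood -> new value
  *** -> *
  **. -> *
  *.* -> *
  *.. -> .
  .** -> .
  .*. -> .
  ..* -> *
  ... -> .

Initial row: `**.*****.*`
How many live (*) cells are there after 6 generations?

***.*****.
.***.*****
*.***.****
**.***.***
***.***.**
****.***.*
count of *: 8

8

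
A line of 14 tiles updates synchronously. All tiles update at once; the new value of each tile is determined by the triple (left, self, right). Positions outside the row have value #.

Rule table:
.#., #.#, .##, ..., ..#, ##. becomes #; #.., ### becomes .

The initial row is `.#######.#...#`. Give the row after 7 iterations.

##.....###.###
.#.#####.###..
####...###.#.#
...#.###.#####
.#####.###....
##...###.#.###
.#.###.#####..

.#.###.#####..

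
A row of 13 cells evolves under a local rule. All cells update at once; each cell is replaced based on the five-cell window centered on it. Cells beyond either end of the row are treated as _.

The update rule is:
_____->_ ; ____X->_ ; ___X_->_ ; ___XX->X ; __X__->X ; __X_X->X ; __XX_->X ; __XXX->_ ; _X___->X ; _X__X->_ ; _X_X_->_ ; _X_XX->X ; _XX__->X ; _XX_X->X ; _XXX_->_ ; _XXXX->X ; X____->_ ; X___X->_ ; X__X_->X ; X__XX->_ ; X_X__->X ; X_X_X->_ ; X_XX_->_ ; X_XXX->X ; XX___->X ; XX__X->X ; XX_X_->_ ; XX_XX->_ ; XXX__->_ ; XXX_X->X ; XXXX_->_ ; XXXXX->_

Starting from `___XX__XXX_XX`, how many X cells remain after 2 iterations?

__XXXX___X__X
_X_X__X__X_XX
count of X: 6

6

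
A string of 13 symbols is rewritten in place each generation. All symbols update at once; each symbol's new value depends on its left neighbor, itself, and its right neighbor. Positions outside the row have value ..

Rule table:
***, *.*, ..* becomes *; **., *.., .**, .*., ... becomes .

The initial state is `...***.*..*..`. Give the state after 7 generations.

..*.*.*..*...
.*.*.*..*....
*.*.*..*.....
.*.*..*......
*.*..*.......
.*..*........
*..*.........

*..*.........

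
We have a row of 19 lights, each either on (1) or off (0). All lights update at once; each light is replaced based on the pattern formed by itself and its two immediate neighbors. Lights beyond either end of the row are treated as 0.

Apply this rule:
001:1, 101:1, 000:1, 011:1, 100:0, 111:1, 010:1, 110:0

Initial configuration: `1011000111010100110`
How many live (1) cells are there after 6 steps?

13

1110011110111101100
1100111101111011001
1001111011110110011
1011110111101100110
1111101111011001100
1111011110110011001
count of 1: 13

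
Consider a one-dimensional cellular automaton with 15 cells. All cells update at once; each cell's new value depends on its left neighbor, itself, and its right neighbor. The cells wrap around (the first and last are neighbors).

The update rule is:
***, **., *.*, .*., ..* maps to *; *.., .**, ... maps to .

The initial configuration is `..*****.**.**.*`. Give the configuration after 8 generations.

.**.*****.*****

generation 1: .*.*****.**.***
generation 2: ***.*****.**.**
generation 3: ****.*****.**.*
generation 4: *****.*****.**.
generation 5: .*****.*****.**
generation 6: *.*****.*****.*
generation 7: **.*****.*****.
generation 8: .**.*****.*****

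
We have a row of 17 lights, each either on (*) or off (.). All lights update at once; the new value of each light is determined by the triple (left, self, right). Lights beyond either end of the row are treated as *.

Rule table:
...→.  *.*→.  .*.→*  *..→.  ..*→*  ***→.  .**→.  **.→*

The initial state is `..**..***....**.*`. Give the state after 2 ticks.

.*.*.*.**..**.*.*

.*.*.*..*...*.*..
.*.*.*.**..**.*.*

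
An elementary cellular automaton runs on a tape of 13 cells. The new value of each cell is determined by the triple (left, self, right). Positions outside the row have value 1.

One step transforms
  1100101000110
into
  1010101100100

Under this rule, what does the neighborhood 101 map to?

0

At position 5 the neighborhood is 101; the next row has 0 there.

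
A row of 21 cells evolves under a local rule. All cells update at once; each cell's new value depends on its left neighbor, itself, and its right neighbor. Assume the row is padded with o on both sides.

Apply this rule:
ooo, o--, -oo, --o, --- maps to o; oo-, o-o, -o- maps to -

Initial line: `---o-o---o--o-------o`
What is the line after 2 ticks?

ooo---ooo-oo-oooooooo
oo-ooooo--o--oooooooo

oo-ooooo--o--oooooooo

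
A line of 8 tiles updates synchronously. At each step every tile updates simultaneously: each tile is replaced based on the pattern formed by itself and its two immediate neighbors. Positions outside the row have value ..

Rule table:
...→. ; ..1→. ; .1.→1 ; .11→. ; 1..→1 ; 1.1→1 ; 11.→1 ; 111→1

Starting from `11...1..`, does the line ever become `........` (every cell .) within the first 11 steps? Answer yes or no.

.11..11.
..11..11
...11..1
....11.1
.....111
......11
.......1
.......1  (fixed point — unchanged through step 11)
step 11 is .......1, still not uniform .

no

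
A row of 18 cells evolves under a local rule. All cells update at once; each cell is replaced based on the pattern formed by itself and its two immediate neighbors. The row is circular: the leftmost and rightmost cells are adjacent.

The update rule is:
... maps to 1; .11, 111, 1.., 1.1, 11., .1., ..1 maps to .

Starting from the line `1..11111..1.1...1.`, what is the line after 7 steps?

..............1...
1111111111111...11
..............1...  (repeats step 1; period 2)
step 7: ..............1...

..............1...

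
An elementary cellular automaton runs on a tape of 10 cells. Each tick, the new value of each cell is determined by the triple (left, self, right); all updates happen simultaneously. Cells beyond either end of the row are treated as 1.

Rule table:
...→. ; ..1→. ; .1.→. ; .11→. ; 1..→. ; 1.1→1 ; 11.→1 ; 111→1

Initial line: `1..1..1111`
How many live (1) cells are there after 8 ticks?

1

tick 1: 1......111
tick 2: 1.......11
tick 3: 1........1
tick 4: 1.........
tick 5: 1.........  (fixed point — unchanged through tick 8)
count of 1: 1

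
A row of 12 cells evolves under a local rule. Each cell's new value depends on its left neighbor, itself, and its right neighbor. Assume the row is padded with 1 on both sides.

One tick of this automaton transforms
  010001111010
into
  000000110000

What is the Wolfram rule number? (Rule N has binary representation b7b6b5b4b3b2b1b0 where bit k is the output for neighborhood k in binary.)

128

position 6: 111 → 1  (bit 7 = 1)
position 8: 110 → 0  (bit 6 = 0)
position 0: 101 → 0  (bit 5 = 0)
position 2: 100 → 0  (bit 4 = 0)
position 5: 011 → 0  (bit 3 = 0)
position 1: 010 → 0  (bit 2 = 0)
position 4: 001 → 0  (bit 1 = 0)
position 3: 000 → 0  (bit 0 = 0)
bits b7..b0 = 10000000 = 128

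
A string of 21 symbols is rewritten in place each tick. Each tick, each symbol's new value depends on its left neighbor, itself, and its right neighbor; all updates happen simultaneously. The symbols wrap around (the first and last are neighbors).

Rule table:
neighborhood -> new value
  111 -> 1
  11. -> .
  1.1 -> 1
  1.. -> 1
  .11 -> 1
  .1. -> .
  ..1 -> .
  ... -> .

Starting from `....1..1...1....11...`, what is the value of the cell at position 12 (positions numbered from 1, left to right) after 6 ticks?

.

tick 1: .....1..1...1...1.1..
tick 2: ......1..1...1...1.1.
tick 3: .......1..1...1...1.1
tick 4: 1.......1..1...1...1.
tick 5: .1.......1..1...1...1
tick 6: 1.1.......1..1...1...
position 12 holds .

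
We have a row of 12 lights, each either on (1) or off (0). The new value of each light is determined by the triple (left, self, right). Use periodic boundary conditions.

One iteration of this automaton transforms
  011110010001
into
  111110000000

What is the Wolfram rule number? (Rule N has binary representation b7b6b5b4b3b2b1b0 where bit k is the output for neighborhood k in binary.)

position 2: 111 → 1  (bit 7 = 1)
position 4: 110 → 1  (bit 6 = 1)
position 0: 101 → 1  (bit 5 = 1)
position 5: 100 → 0  (bit 4 = 0)
position 1: 011 → 1  (bit 3 = 1)
position 7: 010 → 0  (bit 2 = 0)
position 6: 001 → 0  (bit 1 = 0)
position 9: 000 → 0  (bit 0 = 0)
bits b7..b0 = 11101000 = 232

232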